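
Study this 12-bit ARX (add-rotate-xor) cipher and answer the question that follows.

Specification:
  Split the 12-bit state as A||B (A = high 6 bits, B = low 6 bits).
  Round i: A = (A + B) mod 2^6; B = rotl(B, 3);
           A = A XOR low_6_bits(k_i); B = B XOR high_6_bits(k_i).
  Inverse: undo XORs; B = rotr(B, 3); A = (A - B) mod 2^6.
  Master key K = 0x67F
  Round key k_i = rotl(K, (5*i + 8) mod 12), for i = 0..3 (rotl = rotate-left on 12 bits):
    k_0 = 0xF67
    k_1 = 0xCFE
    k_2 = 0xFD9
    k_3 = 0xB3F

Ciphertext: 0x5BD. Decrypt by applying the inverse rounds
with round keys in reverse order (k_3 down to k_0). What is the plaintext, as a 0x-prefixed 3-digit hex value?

0xAB2

s_0 = ciphertext = 0x5BD
s_1 = InvRound(s_0, k_3) = 0x7CA
s_2 = InvRound(s_1, k_2) = 0x62E
s_3 = InvRound(s_2, k_1) = 0xEEB
s_4 = InvRound(s_3, k_0) = 0xAB2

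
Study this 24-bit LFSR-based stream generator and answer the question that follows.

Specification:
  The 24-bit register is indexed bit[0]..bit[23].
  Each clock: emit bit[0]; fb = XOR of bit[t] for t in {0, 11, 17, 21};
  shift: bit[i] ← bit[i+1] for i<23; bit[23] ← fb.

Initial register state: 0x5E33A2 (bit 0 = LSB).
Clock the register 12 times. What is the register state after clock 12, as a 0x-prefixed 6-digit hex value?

0xEC15E3

reg_0 = 0x5E33A2
clock 1: out=0, reg = 0xAF19D1
clock 2: out=1, reg = 0x578CE8
clock 3: out=0, reg = 0x2BC674
clock 4: out=0, reg = 0x15E33A
clock 5: out=0, reg = 0x0AF19D
clock 6: out=1, reg = 0x0578CE
clock 7: out=0, reg = 0x82BC67
clock 8: out=1, reg = 0xC15E33
clock 9: out=1, reg = 0x60AF19
clock 10: out=1, reg = 0xB0578C
clock 11: out=0, reg = 0xD82BC6
clock 12: out=0, reg = 0xEC15E3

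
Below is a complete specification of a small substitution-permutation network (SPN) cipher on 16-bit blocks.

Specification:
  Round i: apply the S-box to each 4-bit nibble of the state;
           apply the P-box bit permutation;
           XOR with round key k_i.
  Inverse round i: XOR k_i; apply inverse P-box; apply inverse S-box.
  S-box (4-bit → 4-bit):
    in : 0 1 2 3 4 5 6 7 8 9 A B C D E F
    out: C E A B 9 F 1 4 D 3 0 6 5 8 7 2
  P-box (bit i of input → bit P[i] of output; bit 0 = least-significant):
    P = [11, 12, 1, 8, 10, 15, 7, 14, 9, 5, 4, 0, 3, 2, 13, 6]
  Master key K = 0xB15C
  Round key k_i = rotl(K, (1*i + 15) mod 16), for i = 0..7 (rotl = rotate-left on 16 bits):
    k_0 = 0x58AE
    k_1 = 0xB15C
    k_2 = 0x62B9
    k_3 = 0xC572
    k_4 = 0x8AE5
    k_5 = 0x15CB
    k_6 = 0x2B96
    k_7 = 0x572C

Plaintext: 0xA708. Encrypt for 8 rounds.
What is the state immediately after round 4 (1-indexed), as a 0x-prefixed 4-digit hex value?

s_0 = plaintext = 0xA708
s_1 = Round(s_0, k_0) = 0x113C
s_2 = Round(s_1, k_1) = 0x5D2B
s_3 = Round(s_2, k_2) = 0x92F6
s_4 = Round(s_3, k_3) = 0x4D5F
s_5 = Round(s_4, k_4) = 0x5E2C
s_6 = Round(s_5, k_5) = 0xFFB5
s_7 = Round(s_6, k_6) = 0xB230
s_8 = Round(s_7, k_7) = 0xB20B

0x4D5F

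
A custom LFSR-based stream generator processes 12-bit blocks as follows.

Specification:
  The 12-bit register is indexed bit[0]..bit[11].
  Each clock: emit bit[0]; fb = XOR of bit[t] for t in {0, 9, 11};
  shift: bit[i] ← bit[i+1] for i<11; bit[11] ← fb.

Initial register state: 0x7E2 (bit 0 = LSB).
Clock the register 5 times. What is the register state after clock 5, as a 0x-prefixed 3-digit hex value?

reg_0 = 0x7E2
clock 1: out=0, reg = 0xBF1
clock 2: out=1, reg = 0xDF8
clock 3: out=0, reg = 0xEFC
clock 4: out=0, reg = 0x77E
clock 5: out=0, reg = 0xBBF

0xBBF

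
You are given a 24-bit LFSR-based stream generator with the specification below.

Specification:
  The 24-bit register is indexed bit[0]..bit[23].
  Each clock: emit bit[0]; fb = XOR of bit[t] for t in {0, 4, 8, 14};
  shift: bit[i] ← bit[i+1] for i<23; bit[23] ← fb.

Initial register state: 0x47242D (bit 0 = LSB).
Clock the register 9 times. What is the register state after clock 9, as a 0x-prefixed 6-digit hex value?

0x2BA392

reg_0 = 0x47242D
clock 1: out=1, reg = 0xA39216
clock 2: out=0, reg = 0xD1C90B
clock 3: out=1, reg = 0xE8E485
clock 4: out=1, reg = 0x747242
clock 5: out=0, reg = 0xBA3921
clock 6: out=1, reg = 0x5D1C90
clock 7: out=0, reg = 0xAE8E48
clock 8: out=0, reg = 0x574724
clock 9: out=0, reg = 0x2BA392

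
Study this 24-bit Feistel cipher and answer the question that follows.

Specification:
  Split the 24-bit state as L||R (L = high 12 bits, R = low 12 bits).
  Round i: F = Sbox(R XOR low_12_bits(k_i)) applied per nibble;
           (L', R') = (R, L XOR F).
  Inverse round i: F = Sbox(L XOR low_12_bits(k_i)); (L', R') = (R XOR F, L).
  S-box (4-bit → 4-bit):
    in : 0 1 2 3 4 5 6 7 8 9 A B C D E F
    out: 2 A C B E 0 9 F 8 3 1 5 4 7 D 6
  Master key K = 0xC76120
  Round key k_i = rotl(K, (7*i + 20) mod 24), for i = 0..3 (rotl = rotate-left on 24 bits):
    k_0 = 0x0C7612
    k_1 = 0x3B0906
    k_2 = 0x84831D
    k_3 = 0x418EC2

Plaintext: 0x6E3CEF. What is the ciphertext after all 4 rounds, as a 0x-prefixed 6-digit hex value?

s_0 = plaintext = 0x6E3CEF
s_1 = Round(s_0, k_0) = 0xCEF784
s_2 = Round(s_1, k_1) = 0x784163
s_3 = Round(s_2, k_2) = 0x163B79
s_4 = Round(s_3, k_3) = 0xB79136

0xB79136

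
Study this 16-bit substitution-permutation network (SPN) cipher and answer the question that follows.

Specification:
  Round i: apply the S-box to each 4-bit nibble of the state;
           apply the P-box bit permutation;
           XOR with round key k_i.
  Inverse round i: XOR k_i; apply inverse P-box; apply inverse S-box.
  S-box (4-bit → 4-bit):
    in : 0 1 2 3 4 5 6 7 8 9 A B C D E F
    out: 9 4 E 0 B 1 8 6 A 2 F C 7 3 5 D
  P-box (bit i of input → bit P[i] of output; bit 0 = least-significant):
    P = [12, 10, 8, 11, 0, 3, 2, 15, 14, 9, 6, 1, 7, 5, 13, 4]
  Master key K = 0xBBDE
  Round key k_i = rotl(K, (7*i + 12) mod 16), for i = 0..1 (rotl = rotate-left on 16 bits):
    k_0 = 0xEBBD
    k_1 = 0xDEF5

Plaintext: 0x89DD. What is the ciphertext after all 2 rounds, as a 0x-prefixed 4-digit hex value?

s_0 = plaintext = 0x89DD
s_1 = Round(s_0, k_0) = 0xFD84
s_2 = Round(s_1, k_1) = 0x206D

0x206D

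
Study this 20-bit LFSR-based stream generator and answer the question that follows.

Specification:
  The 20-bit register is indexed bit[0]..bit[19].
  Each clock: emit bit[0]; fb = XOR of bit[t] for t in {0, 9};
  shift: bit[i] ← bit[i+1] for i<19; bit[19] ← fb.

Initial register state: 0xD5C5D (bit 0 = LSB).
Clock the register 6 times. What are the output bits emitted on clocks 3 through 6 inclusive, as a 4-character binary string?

1110

reg_0 = 0xD5C5D
clock 1: out=1, reg = 0xEAE2E
clock 2: out=0, reg = 0xF5717
clock 3: out=1, reg = 0x7AB8B
clock 4: out=1, reg = 0x3D5C5
clock 5: out=1, reg = 0x9EAE2
clock 6: out=0, reg = 0xCF571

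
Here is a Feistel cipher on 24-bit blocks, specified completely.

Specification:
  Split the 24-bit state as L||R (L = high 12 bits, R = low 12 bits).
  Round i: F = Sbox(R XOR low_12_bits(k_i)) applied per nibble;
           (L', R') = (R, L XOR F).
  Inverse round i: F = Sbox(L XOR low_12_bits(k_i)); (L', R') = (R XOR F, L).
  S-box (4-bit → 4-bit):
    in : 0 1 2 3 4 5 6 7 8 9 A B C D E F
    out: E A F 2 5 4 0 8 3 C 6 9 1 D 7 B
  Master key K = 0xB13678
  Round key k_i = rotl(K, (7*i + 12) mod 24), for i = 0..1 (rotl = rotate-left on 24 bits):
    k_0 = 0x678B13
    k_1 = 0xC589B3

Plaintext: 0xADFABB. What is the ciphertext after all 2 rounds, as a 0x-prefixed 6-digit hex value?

s_0 = plaintext = 0xADFABB
s_1 = Round(s_0, k_0) = 0xABB0BC
s_2 = Round(s_1, k_1) = 0x0BC650

0x0BC650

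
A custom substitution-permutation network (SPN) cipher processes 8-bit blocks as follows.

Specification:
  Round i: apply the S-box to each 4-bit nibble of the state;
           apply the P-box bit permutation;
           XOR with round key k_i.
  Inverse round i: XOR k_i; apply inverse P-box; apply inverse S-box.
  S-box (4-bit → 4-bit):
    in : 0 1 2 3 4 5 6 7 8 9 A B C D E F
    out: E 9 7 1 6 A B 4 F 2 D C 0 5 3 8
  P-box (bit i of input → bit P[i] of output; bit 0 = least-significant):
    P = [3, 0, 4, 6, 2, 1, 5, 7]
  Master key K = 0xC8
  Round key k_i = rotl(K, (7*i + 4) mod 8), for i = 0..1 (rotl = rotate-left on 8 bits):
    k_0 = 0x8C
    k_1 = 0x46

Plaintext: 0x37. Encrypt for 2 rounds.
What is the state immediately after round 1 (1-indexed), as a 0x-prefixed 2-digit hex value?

s_0 = plaintext = 0x37
s_1 = Round(s_0, k_0) = 0x98
s_2 = Round(s_1, k_1) = 0x1D

0x98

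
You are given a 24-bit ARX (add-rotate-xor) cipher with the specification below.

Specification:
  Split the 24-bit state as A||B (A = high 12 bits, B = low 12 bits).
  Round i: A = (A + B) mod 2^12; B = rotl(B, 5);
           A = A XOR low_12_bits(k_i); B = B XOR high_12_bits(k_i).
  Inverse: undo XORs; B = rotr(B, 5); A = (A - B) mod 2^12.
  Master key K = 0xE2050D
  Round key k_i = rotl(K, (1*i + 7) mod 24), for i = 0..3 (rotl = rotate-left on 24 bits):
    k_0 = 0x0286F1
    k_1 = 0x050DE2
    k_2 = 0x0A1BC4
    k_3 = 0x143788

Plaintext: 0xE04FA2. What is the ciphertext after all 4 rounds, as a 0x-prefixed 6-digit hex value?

0x5546CC

s_0 = plaintext = 0xE04FA2
s_1 = Round(s_0, k_0) = 0xB57477
s_2 = Round(s_1, k_1) = 0x22CEB8
s_3 = Round(s_2, k_2) = 0xB207BC
s_4 = Round(s_3, k_3) = 0x5546CC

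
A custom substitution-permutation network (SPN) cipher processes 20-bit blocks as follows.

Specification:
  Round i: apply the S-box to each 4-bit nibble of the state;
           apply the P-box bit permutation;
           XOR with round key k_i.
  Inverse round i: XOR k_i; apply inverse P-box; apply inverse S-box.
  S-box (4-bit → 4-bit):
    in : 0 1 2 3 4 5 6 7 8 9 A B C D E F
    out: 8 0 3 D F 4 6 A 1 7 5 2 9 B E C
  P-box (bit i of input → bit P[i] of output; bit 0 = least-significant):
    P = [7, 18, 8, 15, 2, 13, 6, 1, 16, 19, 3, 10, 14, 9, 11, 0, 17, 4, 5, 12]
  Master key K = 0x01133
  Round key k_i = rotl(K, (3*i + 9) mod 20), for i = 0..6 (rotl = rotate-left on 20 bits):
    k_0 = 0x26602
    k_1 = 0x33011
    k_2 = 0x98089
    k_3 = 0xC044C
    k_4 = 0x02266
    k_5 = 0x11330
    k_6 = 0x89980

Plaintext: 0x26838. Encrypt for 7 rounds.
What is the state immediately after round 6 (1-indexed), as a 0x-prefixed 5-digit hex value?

s_0 = plaintext = 0x26838
s_1 = Round(s_0, k_0) = 0x16CD4
s_2 = Round(s_1, k_1) = 0x69F97
s_3 = Round(s_2, k_2) = 0xD6EF5
s_4 = Round(s_3, k_3) = 0x61B16
s_5 = Round(s_4, k_4) = 0xC2356
s_6 = Round(s_5, k_5) = 0x64478
s_7 = Round(s_6, k_6) = 0x1F73B

0x64478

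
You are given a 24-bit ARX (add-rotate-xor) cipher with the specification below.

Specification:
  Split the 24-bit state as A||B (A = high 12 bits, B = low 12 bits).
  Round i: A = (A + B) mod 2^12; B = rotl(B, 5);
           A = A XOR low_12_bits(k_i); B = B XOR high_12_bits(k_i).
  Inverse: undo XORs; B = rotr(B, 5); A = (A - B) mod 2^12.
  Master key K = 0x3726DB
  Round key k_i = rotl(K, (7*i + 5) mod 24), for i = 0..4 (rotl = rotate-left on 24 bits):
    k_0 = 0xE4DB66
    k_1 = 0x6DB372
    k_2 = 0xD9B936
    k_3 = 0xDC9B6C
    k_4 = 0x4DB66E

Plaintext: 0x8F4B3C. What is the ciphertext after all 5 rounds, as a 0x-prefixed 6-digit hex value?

s_0 = plaintext = 0x8F4B3C
s_1 = Round(s_0, k_0) = 0xF569DB
s_2 = Round(s_1, k_1) = 0xA43DA8
s_3 = Round(s_2, k_2) = 0xEDD880
s_4 = Round(s_3, k_3) = 0xC31DD8
s_5 = Round(s_4, k_4) = 0xC67FC0

0xC67FC0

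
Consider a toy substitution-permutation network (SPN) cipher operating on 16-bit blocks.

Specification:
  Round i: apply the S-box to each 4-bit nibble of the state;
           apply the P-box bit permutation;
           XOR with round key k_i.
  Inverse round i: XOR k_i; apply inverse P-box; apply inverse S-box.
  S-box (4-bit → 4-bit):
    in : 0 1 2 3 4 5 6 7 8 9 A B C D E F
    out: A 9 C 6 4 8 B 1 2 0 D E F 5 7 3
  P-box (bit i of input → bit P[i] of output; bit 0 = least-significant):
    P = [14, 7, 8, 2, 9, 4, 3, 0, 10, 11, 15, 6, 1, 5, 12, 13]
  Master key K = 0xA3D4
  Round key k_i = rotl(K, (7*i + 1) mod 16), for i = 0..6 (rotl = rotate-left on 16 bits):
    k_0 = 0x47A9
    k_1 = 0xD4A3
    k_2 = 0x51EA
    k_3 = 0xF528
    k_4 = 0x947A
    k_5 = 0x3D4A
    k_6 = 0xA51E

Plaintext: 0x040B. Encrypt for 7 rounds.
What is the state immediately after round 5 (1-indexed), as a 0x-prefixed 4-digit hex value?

s_0 = plaintext = 0x040B
s_1 = Round(s_0, k_0) = 0xE61C
s_2 = Round(s_1, k_1) = 0x8B44
s_3 = Round(s_2, k_2) = 0xD882
s_4 = Round(s_3, k_3) = 0xEC3E
s_5 = Round(s_4, k_4) = 0x4980
s_6 = Round(s_5, k_5) = 0x2DDE
s_7 = Round(s_6, k_6) = 0x5296

0x4980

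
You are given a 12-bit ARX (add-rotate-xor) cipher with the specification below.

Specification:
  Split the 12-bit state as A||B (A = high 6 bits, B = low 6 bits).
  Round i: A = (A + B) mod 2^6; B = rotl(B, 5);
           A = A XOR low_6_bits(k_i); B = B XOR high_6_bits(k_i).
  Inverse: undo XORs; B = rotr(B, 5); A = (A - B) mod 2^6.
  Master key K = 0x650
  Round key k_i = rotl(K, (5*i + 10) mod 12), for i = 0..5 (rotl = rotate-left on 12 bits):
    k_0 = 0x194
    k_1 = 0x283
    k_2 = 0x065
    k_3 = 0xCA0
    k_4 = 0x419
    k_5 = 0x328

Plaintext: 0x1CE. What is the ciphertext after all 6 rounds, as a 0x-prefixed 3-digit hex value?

s_0 = plaintext = 0x1CE
s_1 = Round(s_0, k_0) = 0x041
s_2 = Round(s_1, k_1) = 0x06A
s_3 = Round(s_2, k_2) = 0x394
s_4 = Round(s_3, k_3) = 0x0B8
s_5 = Round(s_4, k_4) = 0x8CC
s_6 = Round(s_5, k_5) = 0x1CA

0x1CA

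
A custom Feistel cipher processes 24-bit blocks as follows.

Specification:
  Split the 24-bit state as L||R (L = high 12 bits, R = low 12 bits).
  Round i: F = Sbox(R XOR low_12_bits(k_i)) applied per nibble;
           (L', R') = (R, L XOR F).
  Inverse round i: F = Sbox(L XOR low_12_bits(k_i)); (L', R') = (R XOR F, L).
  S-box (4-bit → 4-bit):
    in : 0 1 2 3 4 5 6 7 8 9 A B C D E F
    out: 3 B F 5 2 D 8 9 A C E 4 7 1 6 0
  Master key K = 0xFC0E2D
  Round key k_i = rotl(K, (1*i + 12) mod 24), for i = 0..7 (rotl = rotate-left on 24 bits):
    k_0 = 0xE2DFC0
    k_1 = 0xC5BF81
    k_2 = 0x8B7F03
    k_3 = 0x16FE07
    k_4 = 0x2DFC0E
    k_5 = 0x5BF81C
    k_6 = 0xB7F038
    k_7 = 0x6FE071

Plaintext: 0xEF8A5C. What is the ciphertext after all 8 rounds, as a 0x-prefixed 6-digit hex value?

s_0 = plaintext = 0xEF8A5C
s_1 = Round(s_0, k_0) = 0xA5C33F
s_2 = Round(s_1, k_1) = 0x33FD1A
s_3 = Round(s_2, k_2) = 0xD1AC83
s_4 = Round(s_3, k_3) = 0xC832B8
s_5 = Round(s_4, k_4) = 0x2B8ACB
s_6 = Round(s_5, k_5) = 0xACBDA1
s_7 = Round(s_6, k_6) = 0xDA1B07
s_8 = Round(s_7, k_7) = 0xB07939

0xB07939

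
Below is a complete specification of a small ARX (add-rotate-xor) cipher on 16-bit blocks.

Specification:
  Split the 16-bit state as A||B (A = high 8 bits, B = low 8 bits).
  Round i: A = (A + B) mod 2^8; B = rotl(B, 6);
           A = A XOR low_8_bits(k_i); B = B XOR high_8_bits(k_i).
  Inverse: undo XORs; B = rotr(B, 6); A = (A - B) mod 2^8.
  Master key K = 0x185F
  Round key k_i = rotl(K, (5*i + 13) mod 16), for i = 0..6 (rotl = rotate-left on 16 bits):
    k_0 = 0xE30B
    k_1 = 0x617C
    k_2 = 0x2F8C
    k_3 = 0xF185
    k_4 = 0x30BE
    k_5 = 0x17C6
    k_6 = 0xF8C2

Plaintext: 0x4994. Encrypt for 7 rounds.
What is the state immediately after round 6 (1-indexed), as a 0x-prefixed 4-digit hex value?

s_0 = plaintext = 0x4994
s_1 = Round(s_0, k_0) = 0xD6C6
s_2 = Round(s_1, k_1) = 0xE0D0
s_3 = Round(s_2, k_2) = 0x3C1B
s_4 = Round(s_3, k_3) = 0xD237
s_5 = Round(s_4, k_4) = 0xB7FD
s_6 = Round(s_5, k_5) = 0x7268
s_7 = Round(s_6, k_6) = 0x18E2

0x7268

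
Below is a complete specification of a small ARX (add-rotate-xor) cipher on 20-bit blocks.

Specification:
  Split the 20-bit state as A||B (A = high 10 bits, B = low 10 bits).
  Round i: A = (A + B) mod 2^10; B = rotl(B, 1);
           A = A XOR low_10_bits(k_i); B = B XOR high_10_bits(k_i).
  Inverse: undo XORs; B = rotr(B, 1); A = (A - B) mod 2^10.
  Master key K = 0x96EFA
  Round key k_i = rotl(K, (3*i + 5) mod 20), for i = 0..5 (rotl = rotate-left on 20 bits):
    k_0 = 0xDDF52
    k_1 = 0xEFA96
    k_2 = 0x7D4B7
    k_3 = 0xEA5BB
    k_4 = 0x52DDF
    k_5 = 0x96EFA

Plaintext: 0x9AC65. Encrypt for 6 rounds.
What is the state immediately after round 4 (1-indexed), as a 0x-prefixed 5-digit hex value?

s_0 = plaintext = 0x9AC65
s_1 = Round(s_0, k_0) = 0x60BBD
s_2 = Round(s_1, k_1) = 0xEA4C5
s_3 = Round(s_2, k_2) = 0x3647F
s_4 = Round(s_3, k_3) = 0x38F57
s_5 = Round(s_4, k_4) = 0x797E4
s_6 = Round(s_5, k_5) = 0xCCD92

0x38F57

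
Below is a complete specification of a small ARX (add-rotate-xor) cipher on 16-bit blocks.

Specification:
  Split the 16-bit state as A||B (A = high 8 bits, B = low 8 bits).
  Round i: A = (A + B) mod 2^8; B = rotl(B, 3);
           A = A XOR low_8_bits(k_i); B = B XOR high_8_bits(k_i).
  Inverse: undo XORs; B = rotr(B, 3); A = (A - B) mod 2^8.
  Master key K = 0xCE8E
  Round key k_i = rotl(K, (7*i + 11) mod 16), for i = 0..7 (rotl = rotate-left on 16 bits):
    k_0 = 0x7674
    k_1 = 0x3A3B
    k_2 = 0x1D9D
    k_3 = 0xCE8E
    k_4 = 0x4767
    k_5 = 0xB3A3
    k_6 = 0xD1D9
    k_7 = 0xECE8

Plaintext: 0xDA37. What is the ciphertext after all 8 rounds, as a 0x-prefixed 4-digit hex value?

0xB073

s_0 = plaintext = 0xDA37
s_1 = Round(s_0, k_0) = 0x65CF
s_2 = Round(s_1, k_1) = 0x0F44
s_3 = Round(s_2, k_2) = 0xCE3F
s_4 = Round(s_3, k_3) = 0x8337
s_5 = Round(s_4, k_4) = 0xDDFE
s_6 = Round(s_5, k_5) = 0x7844
s_7 = Round(s_6, k_6) = 0x65F3
s_8 = Round(s_7, k_7) = 0xB073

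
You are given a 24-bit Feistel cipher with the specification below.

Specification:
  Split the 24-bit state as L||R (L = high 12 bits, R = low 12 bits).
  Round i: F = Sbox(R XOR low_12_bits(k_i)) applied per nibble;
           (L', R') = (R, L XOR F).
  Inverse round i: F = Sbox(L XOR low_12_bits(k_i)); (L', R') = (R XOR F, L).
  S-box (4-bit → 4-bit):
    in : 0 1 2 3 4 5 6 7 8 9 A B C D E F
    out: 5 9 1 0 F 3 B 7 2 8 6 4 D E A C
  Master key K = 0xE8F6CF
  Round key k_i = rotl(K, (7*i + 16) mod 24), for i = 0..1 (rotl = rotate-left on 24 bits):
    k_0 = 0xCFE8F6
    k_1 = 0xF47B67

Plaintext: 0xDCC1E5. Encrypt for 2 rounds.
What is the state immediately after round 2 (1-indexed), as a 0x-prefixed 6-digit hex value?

s_0 = plaintext = 0xDCC1E5
s_1 = Round(s_0, k_0) = 0x1E555C
s_2 = Round(s_1, k_1) = 0x55CBE1

0x55CBE1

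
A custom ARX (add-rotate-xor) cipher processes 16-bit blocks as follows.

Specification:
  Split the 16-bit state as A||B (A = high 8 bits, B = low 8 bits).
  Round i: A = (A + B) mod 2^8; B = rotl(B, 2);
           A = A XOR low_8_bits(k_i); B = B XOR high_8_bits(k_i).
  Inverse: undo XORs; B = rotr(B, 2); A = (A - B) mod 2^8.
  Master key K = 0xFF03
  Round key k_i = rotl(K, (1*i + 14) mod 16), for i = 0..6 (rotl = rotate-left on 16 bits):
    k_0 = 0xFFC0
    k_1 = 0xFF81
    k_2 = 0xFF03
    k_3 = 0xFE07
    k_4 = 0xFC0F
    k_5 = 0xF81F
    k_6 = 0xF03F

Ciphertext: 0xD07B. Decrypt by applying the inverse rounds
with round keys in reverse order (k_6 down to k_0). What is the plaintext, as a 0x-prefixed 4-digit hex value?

0x719F

s_0 = ciphertext = 0xD07B
s_1 = InvRound(s_0, k_6) = 0x0DE2
s_2 = InvRound(s_1, k_5) = 0x8C86
s_3 = InvRound(s_2, k_4) = 0xE59E
s_4 = InvRound(s_3, k_3) = 0xCA18
s_5 = InvRound(s_4, k_2) = 0xD0F9
s_6 = InvRound(s_5, k_1) = 0xD081
s_7 = InvRound(s_6, k_0) = 0x719F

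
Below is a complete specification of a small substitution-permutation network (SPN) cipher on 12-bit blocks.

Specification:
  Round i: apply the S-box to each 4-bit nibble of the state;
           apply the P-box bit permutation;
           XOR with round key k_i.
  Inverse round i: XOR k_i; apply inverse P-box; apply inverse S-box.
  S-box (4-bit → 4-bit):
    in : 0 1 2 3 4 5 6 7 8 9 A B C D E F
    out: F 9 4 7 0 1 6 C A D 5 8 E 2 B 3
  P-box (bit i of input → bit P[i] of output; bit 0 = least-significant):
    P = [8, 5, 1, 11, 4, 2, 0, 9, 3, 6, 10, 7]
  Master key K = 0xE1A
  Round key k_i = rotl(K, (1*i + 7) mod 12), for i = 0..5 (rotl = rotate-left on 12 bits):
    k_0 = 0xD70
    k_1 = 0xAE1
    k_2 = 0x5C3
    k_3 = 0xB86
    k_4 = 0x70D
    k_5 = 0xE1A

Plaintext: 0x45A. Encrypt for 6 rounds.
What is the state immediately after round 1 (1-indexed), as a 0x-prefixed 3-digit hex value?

s_0 = plaintext = 0x45A
s_1 = Round(s_0, k_0) = 0xC62
s_2 = Round(s_1, k_1) = 0xE26
s_3 = Round(s_2, k_2) = 0x528
s_4 = Round(s_3, k_3) = 0x3AF
s_5 = Round(s_4, k_4) = 0x274
s_6 = Round(s_5, k_5) = 0x81B

0xC62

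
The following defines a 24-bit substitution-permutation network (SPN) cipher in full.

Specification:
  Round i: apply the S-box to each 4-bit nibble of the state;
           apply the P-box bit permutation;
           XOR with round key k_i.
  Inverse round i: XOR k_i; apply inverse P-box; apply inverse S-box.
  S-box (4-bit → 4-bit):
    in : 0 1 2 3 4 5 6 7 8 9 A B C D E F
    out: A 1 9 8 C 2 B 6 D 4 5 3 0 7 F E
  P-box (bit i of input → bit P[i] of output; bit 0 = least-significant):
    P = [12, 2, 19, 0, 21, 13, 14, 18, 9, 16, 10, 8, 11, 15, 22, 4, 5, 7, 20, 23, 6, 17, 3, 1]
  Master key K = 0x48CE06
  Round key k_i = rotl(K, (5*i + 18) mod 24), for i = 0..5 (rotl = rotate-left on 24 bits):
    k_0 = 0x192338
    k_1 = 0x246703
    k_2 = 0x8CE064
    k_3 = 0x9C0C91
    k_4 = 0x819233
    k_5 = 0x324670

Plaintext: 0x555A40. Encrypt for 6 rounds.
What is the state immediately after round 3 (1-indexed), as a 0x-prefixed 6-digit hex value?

0xF70D88

s_0 = plaintext = 0x555A40
s_1 = Round(s_0, k_0) = 0x1FE5BD
s_2 = Round(s_1, k_1) = 0xDDDFD7
s_3 = Round(s_2, k_2) = 0xF70D88
s_4 = Round(s_3, k_3) = 0xA3DA0A
s_5 = Round(s_4, k_4) = 0x4D2C7B
s_6 = Round(s_5, k_5) = 0x223ECE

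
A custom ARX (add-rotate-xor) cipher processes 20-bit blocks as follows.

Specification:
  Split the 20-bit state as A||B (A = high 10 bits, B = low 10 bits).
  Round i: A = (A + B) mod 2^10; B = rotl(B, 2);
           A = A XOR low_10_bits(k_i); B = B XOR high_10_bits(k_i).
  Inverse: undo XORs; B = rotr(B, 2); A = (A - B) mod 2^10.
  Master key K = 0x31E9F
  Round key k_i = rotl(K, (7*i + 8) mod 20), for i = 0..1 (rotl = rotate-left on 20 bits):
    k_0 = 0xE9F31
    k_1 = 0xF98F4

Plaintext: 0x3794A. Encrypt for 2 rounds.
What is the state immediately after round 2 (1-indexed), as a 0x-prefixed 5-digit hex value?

0xD4DDC

s_0 = plaintext = 0x3794A
s_1 = Round(s_0, k_0) = 0x4668E
s_2 = Round(s_1, k_1) = 0xD4DDC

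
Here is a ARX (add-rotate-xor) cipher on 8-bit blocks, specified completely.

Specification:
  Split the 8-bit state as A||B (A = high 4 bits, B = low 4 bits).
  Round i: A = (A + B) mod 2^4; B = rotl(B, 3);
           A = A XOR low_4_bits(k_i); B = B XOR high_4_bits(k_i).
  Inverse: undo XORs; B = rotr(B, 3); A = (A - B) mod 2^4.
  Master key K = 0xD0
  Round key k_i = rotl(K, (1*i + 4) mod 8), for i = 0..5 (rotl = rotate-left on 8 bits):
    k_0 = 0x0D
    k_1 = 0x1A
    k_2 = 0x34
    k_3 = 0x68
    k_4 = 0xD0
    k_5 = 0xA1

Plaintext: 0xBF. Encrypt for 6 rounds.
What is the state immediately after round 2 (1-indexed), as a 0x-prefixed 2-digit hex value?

0xCE

s_0 = plaintext = 0xBF
s_1 = Round(s_0, k_0) = 0x7F
s_2 = Round(s_1, k_1) = 0xCE
s_3 = Round(s_2, k_2) = 0xE4
s_4 = Round(s_3, k_3) = 0xA4
s_5 = Round(s_4, k_4) = 0xEF
s_6 = Round(s_5, k_5) = 0xC5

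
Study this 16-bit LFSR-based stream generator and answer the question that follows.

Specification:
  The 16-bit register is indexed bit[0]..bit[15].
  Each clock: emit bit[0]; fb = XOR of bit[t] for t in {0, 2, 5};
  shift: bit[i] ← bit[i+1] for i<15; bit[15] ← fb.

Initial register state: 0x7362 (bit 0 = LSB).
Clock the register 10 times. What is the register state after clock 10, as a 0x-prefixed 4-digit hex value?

0x085C

reg_0 = 0x7362
clock 1: out=0, reg = 0xB9B1
clock 2: out=1, reg = 0x5CD8
clock 3: out=0, reg = 0x2E6C
clock 4: out=0, reg = 0x1736
clock 5: out=0, reg = 0x0B9B
clock 6: out=1, reg = 0x85CD
clock 7: out=1, reg = 0x42E6
clock 8: out=0, reg = 0x2173
clock 9: out=1, reg = 0x10B9
clock 10: out=1, reg = 0x085C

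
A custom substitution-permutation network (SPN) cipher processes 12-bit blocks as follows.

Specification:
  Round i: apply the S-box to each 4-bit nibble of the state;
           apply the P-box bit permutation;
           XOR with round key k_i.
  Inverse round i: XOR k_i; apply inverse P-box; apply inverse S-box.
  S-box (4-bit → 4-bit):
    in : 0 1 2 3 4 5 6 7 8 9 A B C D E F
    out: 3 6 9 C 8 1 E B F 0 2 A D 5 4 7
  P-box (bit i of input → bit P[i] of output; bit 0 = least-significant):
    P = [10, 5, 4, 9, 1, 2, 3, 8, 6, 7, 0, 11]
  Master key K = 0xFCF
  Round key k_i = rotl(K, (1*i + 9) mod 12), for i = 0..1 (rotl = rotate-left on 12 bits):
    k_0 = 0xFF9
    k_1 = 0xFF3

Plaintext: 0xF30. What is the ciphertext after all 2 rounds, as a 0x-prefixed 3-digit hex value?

s_0 = plaintext = 0xF30
s_1 = Round(s_0, k_0) = 0xA10
s_2 = Round(s_1, k_1) = 0xB5F

0xB5F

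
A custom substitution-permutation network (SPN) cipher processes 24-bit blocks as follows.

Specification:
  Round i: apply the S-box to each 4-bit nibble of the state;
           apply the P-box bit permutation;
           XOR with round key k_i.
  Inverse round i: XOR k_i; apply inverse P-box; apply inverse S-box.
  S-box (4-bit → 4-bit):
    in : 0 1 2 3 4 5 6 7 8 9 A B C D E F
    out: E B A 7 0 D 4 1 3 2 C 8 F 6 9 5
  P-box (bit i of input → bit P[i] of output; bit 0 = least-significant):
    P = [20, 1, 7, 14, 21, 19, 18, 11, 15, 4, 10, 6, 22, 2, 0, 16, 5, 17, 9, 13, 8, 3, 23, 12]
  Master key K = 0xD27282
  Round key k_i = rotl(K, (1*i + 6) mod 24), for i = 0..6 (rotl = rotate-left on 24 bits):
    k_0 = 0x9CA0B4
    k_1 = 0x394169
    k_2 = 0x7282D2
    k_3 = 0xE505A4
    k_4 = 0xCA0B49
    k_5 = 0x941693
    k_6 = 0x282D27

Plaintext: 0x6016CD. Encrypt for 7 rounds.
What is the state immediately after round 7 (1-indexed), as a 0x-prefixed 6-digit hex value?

0xAC577F

s_0 = plaintext = 0x6016CD
s_1 = Round(s_0, k_0) = 0x738E32
s_2 = Round(s_1, k_1) = 0x57820F
s_3 = Round(s_2, k_2) = 0xAE9B26
s_4 = Round(s_3, k_3) = 0x6D3D40
s_5 = Round(s_4, k_4) = 0x084DDE
s_6 = Round(s_5, k_5) = 0x0A42AB
s_7 = Round(s_6, k_6) = 0xAC577F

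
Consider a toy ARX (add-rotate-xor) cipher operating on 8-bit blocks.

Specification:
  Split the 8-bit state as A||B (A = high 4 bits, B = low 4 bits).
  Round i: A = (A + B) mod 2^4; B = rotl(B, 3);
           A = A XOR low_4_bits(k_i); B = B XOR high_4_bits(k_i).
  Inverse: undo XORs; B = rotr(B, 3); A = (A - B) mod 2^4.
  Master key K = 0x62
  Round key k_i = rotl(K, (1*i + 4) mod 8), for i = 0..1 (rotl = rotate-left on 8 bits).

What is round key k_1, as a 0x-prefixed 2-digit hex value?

K = 0x62
k_0 = rotl(K, (1*0+4) mod 8) = rotl(K, 4) = 0x26
k_1 = rotl(K, (1*1+4) mod 8) = rotl(K, 5) = 0x4C

0x4C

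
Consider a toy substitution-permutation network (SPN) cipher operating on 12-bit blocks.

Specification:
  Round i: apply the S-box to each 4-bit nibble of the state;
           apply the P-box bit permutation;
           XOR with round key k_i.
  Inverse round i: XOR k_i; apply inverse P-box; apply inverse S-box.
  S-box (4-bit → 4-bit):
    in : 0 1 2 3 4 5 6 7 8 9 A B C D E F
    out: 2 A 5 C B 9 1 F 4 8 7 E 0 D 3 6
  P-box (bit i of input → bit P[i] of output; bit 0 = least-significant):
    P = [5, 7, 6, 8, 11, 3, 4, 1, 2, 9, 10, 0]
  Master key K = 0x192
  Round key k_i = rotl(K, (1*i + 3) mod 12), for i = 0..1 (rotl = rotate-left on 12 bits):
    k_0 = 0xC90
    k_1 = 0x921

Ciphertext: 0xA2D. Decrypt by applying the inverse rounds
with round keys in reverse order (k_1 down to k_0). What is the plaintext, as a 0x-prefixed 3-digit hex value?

s_0 = ciphertext = 0xA2D
s_1 = InvRound(s_0, k_1) = 0xE09
s_2 = InvRound(s_1, k_0) = 0x1F0

0x1F0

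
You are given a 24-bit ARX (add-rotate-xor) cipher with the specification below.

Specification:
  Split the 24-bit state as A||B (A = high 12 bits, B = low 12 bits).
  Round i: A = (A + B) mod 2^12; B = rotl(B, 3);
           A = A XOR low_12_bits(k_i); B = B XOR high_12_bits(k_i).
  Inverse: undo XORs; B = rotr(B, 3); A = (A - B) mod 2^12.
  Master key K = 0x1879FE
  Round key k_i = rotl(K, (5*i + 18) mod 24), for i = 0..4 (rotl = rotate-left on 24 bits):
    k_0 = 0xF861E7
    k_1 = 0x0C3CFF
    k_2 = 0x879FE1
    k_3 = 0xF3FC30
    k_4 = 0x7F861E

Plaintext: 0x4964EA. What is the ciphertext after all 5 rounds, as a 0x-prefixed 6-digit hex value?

0x678EAA

s_0 = plaintext = 0x4964EA
s_1 = Round(s_0, k_0) = 0x8678D4
s_2 = Round(s_1, k_1) = 0xDC4667
s_3 = Round(s_2, k_2) = 0xBCAB42
s_4 = Round(s_3, k_3) = 0xB3C52A
s_5 = Round(s_4, k_4) = 0x678EAA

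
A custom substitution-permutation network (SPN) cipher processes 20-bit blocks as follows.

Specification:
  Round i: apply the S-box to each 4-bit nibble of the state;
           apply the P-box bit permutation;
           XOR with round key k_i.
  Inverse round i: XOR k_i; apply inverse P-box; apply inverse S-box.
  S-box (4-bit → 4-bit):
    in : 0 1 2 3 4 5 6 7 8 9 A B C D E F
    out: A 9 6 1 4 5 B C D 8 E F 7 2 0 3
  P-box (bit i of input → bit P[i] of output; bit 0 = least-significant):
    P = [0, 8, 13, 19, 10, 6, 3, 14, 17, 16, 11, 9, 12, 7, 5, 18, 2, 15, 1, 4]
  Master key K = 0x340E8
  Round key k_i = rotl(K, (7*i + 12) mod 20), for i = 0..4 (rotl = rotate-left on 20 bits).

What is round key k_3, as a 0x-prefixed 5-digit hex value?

0xD0681

K = 0x340E8
k_0 = rotl(K, (7*0+12) mod 20) = rotl(K, 12) = 0xE8340
k_1 = rotl(K, (7*1+12) mod 20) = rotl(K, 19) = 0x1A074
k_2 = rotl(K, (7*2+12) mod 20) = rotl(K, 6) = 0x03A0D
k_3 = rotl(K, (7*3+12) mod 20) = rotl(K, 13) = 0xD0681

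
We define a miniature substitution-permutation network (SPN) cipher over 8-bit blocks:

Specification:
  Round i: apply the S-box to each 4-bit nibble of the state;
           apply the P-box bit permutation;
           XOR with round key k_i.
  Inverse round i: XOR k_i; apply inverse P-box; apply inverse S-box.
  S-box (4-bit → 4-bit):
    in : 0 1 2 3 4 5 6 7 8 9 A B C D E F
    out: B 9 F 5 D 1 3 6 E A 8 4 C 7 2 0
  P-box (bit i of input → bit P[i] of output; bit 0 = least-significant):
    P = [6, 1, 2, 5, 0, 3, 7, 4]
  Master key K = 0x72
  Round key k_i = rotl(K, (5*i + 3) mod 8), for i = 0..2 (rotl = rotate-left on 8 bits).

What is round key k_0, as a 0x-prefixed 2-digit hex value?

K = 0x72
k_0 = rotl(K, (5*0+3) mod 8) = rotl(K, 3) = 0x93

0x93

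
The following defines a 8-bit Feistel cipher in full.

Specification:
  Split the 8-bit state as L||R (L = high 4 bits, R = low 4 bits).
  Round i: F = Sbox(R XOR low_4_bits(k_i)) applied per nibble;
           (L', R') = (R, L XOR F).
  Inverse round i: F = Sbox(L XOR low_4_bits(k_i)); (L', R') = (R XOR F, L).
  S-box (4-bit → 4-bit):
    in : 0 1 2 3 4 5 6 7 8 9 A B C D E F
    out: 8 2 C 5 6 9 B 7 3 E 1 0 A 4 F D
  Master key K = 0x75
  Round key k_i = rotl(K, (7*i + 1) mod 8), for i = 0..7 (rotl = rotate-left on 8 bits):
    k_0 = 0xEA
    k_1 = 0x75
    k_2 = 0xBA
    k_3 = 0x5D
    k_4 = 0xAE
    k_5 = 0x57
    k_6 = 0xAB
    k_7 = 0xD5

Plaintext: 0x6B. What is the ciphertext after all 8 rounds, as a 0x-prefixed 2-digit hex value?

0x34

s_0 = plaintext = 0x6B
s_1 = Round(s_0, k_0) = 0xB4
s_2 = Round(s_1, k_1) = 0x49
s_3 = Round(s_2, k_2) = 0x91
s_4 = Round(s_3, k_3) = 0x13
s_5 = Round(s_4, k_4) = 0x35
s_6 = Round(s_5, k_5) = 0x5F
s_7 = Round(s_6, k_6) = 0xF3
s_8 = Round(s_7, k_7) = 0x34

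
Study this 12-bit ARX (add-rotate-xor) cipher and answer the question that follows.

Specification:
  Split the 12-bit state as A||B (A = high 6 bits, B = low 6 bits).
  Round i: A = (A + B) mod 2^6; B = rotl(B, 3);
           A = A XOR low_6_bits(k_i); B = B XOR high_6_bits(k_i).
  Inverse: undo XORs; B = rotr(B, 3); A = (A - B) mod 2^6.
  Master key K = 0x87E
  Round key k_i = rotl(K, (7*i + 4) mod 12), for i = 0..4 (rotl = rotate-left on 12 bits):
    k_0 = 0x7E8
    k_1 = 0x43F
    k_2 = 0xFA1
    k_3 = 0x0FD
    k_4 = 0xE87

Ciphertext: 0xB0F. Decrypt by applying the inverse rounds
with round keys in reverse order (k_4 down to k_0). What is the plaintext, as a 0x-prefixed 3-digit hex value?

0x371

s_0 = ciphertext = 0xB0F
s_1 = InvRound(s_0, k_4) = 0xF6E
s_2 = InvRound(s_1, k_3) = 0x4ED
s_3 = InvRound(s_2, k_2) = 0x61A
s_4 = InvRound(s_3, k_1) = 0x591
s_5 = InvRound(s_4, k_0) = 0x371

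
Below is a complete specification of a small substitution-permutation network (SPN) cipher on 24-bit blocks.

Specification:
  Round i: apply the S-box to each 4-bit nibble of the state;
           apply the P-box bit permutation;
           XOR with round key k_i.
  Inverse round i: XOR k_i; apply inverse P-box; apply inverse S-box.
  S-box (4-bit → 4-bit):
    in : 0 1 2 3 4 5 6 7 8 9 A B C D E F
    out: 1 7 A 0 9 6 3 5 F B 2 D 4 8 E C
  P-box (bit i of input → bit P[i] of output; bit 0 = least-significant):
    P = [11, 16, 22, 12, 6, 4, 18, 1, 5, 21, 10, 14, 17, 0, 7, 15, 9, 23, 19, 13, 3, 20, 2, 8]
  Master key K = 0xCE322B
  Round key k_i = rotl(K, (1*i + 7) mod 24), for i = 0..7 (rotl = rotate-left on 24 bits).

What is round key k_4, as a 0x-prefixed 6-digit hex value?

0x915E71

K = 0xCE322B
k_0 = rotl(K, (1*0+7) mod 24) = rotl(K, 7) = 0x1915E7
k_1 = rotl(K, (1*1+7) mod 24) = rotl(K, 8) = 0x322BCE
k_2 = rotl(K, (1*2+7) mod 24) = rotl(K, 9) = 0x64579C
k_3 = rotl(K, (1*3+7) mod 24) = rotl(K, 10) = 0xC8AF38
k_4 = rotl(K, (1*4+7) mod 24) = rotl(K, 11) = 0x915E71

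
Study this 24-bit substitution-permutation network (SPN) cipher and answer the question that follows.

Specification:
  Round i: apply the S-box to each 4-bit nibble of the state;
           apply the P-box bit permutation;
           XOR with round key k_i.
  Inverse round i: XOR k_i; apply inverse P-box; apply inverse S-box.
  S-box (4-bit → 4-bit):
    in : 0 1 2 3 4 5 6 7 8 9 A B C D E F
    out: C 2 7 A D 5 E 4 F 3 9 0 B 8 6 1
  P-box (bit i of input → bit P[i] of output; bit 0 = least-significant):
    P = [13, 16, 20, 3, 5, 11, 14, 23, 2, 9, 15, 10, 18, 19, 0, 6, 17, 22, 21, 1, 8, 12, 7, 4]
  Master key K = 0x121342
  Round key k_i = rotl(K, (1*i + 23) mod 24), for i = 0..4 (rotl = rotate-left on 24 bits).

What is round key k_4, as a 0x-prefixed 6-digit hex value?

K = 0x121342
k_0 = rotl(K, (1*0+23) mod 24) = rotl(K, 23) = 0x0909A1
k_1 = rotl(K, (1*1+23) mod 24) = rotl(K, 0) = 0x121342
k_2 = rotl(K, (1*2+23) mod 24) = rotl(K, 1) = 0x242684
k_3 = rotl(K, (1*3+23) mod 24) = rotl(K, 2) = 0x484D08
k_4 = rotl(K, (1*4+23) mod 24) = rotl(K, 3) = 0x909A10

0x909A10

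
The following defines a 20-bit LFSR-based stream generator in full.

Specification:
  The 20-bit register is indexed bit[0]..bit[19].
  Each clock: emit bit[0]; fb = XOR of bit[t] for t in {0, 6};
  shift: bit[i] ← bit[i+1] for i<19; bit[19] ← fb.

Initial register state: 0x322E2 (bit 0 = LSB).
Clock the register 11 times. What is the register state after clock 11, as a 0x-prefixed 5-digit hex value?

0xCD264

reg_0 = 0x322E2
clock 1: out=0, reg = 0x99171
clock 2: out=1, reg = 0x4C8B8
clock 3: out=0, reg = 0x2645C
clock 4: out=0, reg = 0x9322E
clock 5: out=0, reg = 0x49917
clock 6: out=1, reg = 0xA4C8B
clock 7: out=1, reg = 0xD2645
clock 8: out=1, reg = 0x69322
clock 9: out=0, reg = 0x34991
clock 10: out=1, reg = 0x9A4C8
clock 11: out=0, reg = 0xCD264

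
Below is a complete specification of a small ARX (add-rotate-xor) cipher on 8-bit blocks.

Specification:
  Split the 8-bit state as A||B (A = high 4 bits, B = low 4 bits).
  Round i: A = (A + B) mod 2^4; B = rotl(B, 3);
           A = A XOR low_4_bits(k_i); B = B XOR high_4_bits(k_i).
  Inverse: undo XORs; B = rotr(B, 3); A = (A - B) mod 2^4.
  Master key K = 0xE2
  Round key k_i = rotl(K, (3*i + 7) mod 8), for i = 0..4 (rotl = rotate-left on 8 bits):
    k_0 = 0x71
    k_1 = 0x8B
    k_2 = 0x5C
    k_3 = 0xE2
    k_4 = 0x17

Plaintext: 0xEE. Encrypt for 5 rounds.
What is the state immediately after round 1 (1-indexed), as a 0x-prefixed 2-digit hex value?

0xD0

s_0 = plaintext = 0xEE
s_1 = Round(s_0, k_0) = 0xD0
s_2 = Round(s_1, k_1) = 0x68
s_3 = Round(s_2, k_2) = 0x21
s_4 = Round(s_3, k_3) = 0x16
s_5 = Round(s_4, k_4) = 0x02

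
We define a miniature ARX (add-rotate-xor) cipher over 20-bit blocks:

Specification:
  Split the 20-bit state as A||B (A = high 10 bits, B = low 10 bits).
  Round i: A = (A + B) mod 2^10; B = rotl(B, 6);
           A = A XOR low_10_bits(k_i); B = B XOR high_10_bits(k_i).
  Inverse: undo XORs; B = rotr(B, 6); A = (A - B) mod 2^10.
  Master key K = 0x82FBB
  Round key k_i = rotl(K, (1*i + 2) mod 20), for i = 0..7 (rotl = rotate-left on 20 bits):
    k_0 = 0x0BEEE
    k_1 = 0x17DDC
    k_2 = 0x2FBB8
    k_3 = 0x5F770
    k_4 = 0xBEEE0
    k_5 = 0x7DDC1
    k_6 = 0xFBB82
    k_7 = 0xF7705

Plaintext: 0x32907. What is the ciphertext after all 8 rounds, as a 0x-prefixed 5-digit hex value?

s_0 = plaintext = 0x32907
s_1 = Round(s_0, k_0) = 0xCFDFF
s_2 = Round(s_1, k_1) = 0x38B80
s_3 = Round(s_2, k_2) = 0xF6886
s_4 = Round(s_3, k_3) = 0xC40F5
s_5 = Round(s_4, k_4) = 0xB97B4
s_6 = Round(s_5, k_5) = 0xD60CC
s_7 = Round(s_6, k_6) = 0xE98E2
s_8 = Round(s_7, k_7) = 0xE3753

0xE3753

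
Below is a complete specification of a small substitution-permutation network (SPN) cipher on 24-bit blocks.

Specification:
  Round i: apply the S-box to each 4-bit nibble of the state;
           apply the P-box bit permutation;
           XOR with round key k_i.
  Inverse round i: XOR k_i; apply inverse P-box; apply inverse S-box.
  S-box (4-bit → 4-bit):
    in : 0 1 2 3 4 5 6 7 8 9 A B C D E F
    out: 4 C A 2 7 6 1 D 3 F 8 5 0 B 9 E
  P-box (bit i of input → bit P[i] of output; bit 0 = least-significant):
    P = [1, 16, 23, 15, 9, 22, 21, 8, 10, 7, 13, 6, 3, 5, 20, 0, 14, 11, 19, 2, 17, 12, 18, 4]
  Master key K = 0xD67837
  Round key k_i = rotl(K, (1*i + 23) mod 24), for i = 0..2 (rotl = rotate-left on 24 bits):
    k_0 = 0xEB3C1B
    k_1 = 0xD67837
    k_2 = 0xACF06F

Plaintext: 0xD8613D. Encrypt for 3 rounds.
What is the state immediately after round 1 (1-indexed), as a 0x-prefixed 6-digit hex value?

s_0 = plaintext = 0xD8613D
s_1 = Round(s_0, k_0) = 0xA8C441
s_2 = Round(s_1, k_1) = 0x3696A7
s_3 = Round(s_2, k_2) = 0x3C2544

0xA8C441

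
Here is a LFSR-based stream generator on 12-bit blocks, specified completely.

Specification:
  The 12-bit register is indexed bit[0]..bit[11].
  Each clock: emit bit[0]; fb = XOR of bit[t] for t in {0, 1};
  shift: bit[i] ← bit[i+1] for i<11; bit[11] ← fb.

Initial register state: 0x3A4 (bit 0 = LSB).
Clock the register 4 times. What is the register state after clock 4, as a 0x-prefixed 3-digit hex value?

reg_0 = 0x3A4
clock 1: out=0, reg = 0x1D2
clock 2: out=0, reg = 0x8E9
clock 3: out=1, reg = 0xC74
clock 4: out=0, reg = 0x63A

0x63A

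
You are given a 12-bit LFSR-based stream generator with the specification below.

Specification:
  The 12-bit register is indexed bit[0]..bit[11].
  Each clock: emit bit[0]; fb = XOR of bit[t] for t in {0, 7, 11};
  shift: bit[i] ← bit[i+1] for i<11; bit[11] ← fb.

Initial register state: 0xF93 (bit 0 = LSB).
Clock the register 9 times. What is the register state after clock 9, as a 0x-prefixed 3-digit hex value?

reg_0 = 0xF93
clock 1: out=1, reg = 0xFC9
clock 2: out=1, reg = 0xFE4
clock 3: out=0, reg = 0x7F2
clock 4: out=0, reg = 0xBF9
clock 5: out=1, reg = 0xDFC
clock 6: out=0, reg = 0x6FE
clock 7: out=0, reg = 0xB7F
clock 8: out=1, reg = 0x5BF
clock 9: out=1, reg = 0x2DF

0x2DF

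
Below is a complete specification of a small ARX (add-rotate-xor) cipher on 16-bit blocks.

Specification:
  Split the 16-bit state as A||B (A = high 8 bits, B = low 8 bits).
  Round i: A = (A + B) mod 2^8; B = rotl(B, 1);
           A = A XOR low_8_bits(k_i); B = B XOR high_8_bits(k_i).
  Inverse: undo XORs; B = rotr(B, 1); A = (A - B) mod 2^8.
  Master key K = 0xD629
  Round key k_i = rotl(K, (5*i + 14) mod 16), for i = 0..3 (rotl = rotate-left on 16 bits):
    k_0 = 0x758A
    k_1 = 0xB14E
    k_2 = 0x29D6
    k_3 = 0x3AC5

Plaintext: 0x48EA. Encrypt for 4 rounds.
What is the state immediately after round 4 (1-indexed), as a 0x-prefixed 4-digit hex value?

0x5DAB

s_0 = plaintext = 0x48EA
s_1 = Round(s_0, k_0) = 0xB8A0
s_2 = Round(s_1, k_1) = 0x16F0
s_3 = Round(s_2, k_2) = 0xD0C8
s_4 = Round(s_3, k_3) = 0x5DAB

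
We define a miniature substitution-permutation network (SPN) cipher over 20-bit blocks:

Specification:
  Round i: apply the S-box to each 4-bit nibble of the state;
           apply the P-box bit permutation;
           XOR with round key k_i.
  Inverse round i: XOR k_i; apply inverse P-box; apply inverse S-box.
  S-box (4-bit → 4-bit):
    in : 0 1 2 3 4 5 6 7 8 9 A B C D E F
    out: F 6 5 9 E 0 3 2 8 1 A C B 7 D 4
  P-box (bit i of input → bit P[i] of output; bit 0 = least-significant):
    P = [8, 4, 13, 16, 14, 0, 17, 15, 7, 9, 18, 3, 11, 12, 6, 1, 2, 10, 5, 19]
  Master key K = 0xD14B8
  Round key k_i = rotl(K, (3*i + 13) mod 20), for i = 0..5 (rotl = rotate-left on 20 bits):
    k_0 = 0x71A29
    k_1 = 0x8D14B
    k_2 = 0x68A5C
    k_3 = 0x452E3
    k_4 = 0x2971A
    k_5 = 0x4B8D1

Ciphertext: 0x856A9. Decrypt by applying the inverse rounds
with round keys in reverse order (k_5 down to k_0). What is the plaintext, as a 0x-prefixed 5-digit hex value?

s_0 = ciphertext = 0x856A9
s_1 = InvRound(s_0, k_5) = 0x42431
s_2 = InvRound(s_1, k_4) = 0xFA442
s_3 = InvRound(s_2, k_3) = 0x4760B
s_4 = InvRound(s_3, k_2) = 0x60501
s_5 = InvRound(s_4, k_1) = 0xA4BE5
s_6 = InvRound(s_5, k_0) = 0x31E93

0x31E93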